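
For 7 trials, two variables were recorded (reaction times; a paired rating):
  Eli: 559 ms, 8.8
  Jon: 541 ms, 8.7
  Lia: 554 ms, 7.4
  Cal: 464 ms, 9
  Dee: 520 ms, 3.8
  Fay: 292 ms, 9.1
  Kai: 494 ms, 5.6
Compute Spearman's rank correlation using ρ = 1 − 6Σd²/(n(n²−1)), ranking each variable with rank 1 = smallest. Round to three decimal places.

Ranks of variable 1: 7, 5, 6, 2, 4, 1, 3
Ranks of variable 2: 5, 4, 3, 6, 1, 7, 2
d = r₁ − r₂: 2, 1, 3, -4, 3, -6, 1
d²: 4, 1, 9, 16, 9, 36, 1; Σd² = 76
ρ = 1 − 6·76/(7·48) = 1 − 456/336 = -0.357

-0.357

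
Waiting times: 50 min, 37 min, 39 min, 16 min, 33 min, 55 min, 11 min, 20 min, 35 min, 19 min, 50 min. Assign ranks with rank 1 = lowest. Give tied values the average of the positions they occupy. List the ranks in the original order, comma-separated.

Sorted (ascending): 11, 16, 19, 20, 33, 35, 37, 39, 50, 50, 55
The 2 values of 50 occupy positions 9–10 → average rank (9+10)/2 = 9.5.

9.5, 7, 8, 2, 5, 11, 1, 4, 6, 3, 9.5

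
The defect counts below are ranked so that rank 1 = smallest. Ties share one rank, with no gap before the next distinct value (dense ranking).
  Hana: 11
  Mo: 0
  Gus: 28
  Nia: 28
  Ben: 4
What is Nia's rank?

4

Sorted (ascending): 0, 4, 11, 28, 28
The 2 values of 28 share dense rank 4.
Remaining distinct values take the next consecutive integers.
Nia has value 28 → rank 4.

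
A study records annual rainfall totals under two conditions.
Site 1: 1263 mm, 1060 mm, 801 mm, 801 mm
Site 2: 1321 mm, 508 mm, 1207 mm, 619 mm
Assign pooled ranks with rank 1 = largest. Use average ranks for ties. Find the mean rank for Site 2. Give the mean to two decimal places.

Sorted (descending): 1321, 1263, 1207, 1060, 801, 801, 619, 508
The 2 values of 801 occupy positions 5–6 → average rank (5+6)/2 = 5.5.
Site 2 values → pooled ranks: 1321→1, 508→8, 1207→3, 619→7
Mean rank = (1 + 8 + 3 + 7) / 4 = 4.75

4.75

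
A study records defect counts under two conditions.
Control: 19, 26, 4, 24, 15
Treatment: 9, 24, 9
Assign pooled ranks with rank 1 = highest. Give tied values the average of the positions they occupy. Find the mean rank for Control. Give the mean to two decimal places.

Sorted (descending): 26, 24, 24, 19, 15, 9, 9, 4
The 2 values of 24 occupy positions 2–3 → average rank (2+3)/2 = 2.5.
The 2 values of 9 occupy positions 6–7 → average rank (6+7)/2 = 6.5.
Control values → pooled ranks: 19→4, 26→1, 4→8, 24→2.5, 15→5
Mean rank = (4 + 1 + 8 + 2.5 + 5) / 5 = 4.10

4.10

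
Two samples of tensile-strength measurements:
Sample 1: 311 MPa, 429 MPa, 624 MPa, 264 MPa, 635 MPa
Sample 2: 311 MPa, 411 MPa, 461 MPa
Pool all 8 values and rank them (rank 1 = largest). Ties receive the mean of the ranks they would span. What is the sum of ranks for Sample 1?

Sorted (descending): 635, 624, 461, 429, 411, 311, 311, 264
The 2 values of 311 occupy positions 6–7 → average rank (6+7)/2 = 6.5.
Sample 1 values → pooled ranks: 311→6.5, 429→4, 624→2, 264→8, 635→1
Rank sum = 6.5 + 4 + 2 + 8 + 1 = 21.5

21.5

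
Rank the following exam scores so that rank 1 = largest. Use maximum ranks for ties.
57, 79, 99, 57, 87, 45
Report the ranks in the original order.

Sorted (descending): 99, 87, 79, 57, 57, 45
The 2 values of 57 occupy positions 4–5 → each gets rank 5.

5, 3, 1, 5, 2, 6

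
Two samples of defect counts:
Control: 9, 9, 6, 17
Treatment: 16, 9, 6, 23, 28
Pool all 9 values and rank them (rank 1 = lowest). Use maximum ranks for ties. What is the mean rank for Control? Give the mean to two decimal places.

4.75

Sorted (ascending): 6, 6, 9, 9, 9, 16, 17, 23, 28
The 2 values of 6 occupy positions 1–2 → each gets rank 2.
The 3 values of 9 occupy positions 3–5 → each gets rank 5.
Control values → pooled ranks: 9→5, 9→5, 6→2, 17→7
Mean rank = (5 + 5 + 2 + 7) / 4 = 4.75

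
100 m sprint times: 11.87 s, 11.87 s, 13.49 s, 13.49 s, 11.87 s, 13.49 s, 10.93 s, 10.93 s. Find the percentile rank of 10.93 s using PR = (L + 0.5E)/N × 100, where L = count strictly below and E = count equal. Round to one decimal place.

N = 8.
Strictly below 10.93: 0. Equal to 10.93: 2.
PR = (0 + 0.5·2)/8 × 100 = 12.5

12.5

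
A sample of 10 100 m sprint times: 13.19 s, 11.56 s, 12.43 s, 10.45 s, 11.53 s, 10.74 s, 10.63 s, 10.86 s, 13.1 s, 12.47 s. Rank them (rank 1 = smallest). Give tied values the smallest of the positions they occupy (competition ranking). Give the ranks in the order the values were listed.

Sorted (ascending): 10.45, 10.63, 10.74, 10.86, 11.53, 11.56, 12.43, 12.47, 13.1, 13.19
No ties — each value takes its position as its rank.

10, 6, 7, 1, 5, 3, 2, 4, 9, 8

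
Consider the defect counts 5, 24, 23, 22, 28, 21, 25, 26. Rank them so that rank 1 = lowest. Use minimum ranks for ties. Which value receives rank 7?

Sorted (ascending): 5, 21, 22, 23, 24, 25, 26, 28
No ties — each value takes its position as its rank.
Rank 7 → value 26.

26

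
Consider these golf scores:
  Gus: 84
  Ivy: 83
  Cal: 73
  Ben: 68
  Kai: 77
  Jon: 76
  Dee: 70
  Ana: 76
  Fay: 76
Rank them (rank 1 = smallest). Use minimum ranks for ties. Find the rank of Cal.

3

Sorted (ascending): 68, 70, 73, 76, 76, 76, 77, 83, 84
The 3 values of 76 occupy positions 4–6 → each gets rank 4.
Cal has value 73 → rank 3.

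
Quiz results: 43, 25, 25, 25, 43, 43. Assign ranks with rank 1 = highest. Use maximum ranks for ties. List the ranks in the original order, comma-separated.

Sorted (descending): 43, 43, 43, 25, 25, 25
The 3 values of 43 occupy positions 1–3 → each gets rank 3.
The 3 values of 25 occupy positions 4–6 → each gets rank 6.

3, 6, 6, 6, 3, 3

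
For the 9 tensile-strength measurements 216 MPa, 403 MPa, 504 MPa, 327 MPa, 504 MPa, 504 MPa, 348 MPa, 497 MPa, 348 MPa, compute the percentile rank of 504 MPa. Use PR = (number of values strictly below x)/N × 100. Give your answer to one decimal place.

66.7

N = 9.
Strictly below 504: 6. Equal to 504: 3.
PR = 6/9 × 100 = 66.7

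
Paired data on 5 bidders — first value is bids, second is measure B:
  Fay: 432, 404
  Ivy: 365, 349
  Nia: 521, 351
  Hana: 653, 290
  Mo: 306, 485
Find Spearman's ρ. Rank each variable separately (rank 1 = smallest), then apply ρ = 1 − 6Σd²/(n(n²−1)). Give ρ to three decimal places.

Ranks of variable 1: 3, 2, 4, 5, 1
Ranks of variable 2: 4, 2, 3, 1, 5
d = r₁ − r₂: -1, 0, 1, 4, -4
d²: 1, 0, 1, 16, 16; Σd² = 34
ρ = 1 − 6·34/(5·24) = 1 − 204/120 = -0.700

-0.700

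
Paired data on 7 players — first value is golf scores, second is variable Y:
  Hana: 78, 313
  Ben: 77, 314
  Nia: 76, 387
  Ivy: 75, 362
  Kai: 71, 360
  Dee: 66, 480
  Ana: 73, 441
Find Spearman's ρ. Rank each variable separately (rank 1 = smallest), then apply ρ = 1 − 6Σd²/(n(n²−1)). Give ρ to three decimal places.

-0.750

Ranks of variable 1: 7, 6, 5, 4, 2, 1, 3
Ranks of variable 2: 1, 2, 5, 4, 3, 7, 6
d = r₁ − r₂: 6, 4, 0, 0, -1, -6, -3
d²: 36, 16, 0, 0, 1, 36, 9; Σd² = 98
ρ = 1 − 6·98/(7·48) = 1 − 588/336 = -0.750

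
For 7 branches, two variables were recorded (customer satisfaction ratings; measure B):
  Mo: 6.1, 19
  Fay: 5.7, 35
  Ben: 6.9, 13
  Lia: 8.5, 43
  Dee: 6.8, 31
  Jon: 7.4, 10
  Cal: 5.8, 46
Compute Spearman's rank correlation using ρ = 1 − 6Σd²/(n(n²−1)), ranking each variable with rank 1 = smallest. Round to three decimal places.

-0.357

Ranks of variable 1: 3, 1, 5, 7, 4, 6, 2
Ranks of variable 2: 3, 5, 2, 6, 4, 1, 7
d = r₁ − r₂: 0, -4, 3, 1, 0, 5, -5
d²: 0, 16, 9, 1, 0, 25, 25; Σd² = 76
ρ = 1 − 6·76/(7·48) = 1 − 456/336 = -0.357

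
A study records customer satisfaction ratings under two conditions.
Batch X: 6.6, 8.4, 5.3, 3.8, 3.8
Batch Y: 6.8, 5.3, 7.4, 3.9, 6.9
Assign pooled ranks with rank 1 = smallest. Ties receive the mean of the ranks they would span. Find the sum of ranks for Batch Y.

Sorted (ascending): 3.8, 3.8, 3.9, 5.3, 5.3, 6.6, 6.8, 6.9, 7.4, 8.4
The 2 values of 3.8 occupy positions 1–2 → average rank (1+2)/2 = 1.5.
The 2 values of 5.3 occupy positions 4–5 → average rank (4+5)/2 = 4.5.
Batch Y values → pooled ranks: 6.8→7, 5.3→4.5, 7.4→9, 3.9→3, 6.9→8
Rank sum = 7 + 4.5 + 9 + 3 + 8 = 31.5

31.5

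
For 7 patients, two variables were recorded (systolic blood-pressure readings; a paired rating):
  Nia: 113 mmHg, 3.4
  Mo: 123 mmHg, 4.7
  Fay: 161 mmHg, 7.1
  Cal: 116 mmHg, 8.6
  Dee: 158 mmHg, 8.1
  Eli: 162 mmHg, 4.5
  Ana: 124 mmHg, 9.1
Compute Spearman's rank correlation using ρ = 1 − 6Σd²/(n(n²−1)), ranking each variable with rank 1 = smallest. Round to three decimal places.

Ranks of variable 1: 1, 3, 6, 2, 5, 7, 4
Ranks of variable 2: 1, 3, 4, 6, 5, 2, 7
d = r₁ − r₂: 0, 0, 2, -4, 0, 5, -3
d²: 0, 0, 4, 16, 0, 25, 9; Σd² = 54
ρ = 1 − 6·54/(7·48) = 1 − 324/336 = 0.036

0.036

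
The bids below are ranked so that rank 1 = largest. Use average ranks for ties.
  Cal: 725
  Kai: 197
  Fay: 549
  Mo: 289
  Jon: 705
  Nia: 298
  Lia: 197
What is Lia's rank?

6.5

Sorted (descending): 725, 705, 549, 298, 289, 197, 197
The 2 values of 197 occupy positions 6–7 → average rank (6+7)/2 = 6.5.
Lia has value 197 → rank 6.5.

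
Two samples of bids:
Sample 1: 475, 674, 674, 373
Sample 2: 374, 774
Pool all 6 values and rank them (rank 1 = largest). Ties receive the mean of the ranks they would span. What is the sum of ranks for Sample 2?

Sorted (descending): 774, 674, 674, 475, 374, 373
The 2 values of 674 occupy positions 2–3 → average rank (2+3)/2 = 2.5.
Sample 2 values → pooled ranks: 374→5, 774→1
Rank sum = 5 + 1 = 6

6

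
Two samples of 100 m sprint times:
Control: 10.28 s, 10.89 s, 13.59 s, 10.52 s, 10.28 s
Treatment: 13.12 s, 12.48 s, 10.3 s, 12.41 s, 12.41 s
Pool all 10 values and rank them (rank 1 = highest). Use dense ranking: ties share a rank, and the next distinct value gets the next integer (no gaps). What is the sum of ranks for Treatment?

20

Sorted (descending): 13.59, 13.12, 12.48, 12.41, 12.41, 10.89, 10.52, 10.3, 10.28, 10.28
The 2 values of 12.41 share dense rank 4.
The 2 values of 10.28 share dense rank 8.
Remaining distinct values take the next consecutive integers.
Treatment values → pooled ranks: 13.12→2, 12.48→3, 10.3→7, 12.41→4, 12.41→4
Rank sum = 2 + 3 + 7 + 4 + 4 = 20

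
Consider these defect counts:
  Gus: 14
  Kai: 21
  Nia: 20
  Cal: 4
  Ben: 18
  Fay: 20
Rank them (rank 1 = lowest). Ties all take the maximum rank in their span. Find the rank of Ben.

3

Sorted (ascending): 4, 14, 18, 20, 20, 21
The 2 values of 20 occupy positions 4–5 → each gets rank 5.
Ben has value 18 → rank 3.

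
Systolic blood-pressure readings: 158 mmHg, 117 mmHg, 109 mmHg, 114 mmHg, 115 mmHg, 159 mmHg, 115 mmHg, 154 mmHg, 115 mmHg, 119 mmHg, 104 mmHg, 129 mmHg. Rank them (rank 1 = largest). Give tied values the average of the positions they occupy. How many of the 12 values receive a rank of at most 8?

9

Sorted (descending): 159, 158, 154, 129, 119, 117, 115, 115, 115, 114, 109, 104
The 3 values of 115 occupy positions 7–9 → average rank 8.
Ranks ≤ 8: {1, 2, 3, 4, 5, 6, 8, 8, 8} → 9 values.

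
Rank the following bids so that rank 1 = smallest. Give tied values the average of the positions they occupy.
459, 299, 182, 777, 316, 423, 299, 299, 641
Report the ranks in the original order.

Sorted (ascending): 182, 299, 299, 299, 316, 423, 459, 641, 777
The 3 values of 299 occupy positions 2–4 → average rank 3.

7, 3, 1, 9, 5, 6, 3, 3, 8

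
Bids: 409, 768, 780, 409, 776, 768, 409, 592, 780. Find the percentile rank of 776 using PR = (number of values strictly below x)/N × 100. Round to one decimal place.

N = 9.
Strictly below 776: 6. Equal to 776: 1.
PR = 6/9 × 100 = 66.7

66.7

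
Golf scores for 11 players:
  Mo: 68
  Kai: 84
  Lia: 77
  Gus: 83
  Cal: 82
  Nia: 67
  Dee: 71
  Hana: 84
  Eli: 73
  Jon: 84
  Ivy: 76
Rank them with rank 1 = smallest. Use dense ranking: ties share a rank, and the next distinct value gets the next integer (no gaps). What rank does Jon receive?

Sorted (ascending): 67, 68, 71, 73, 76, 77, 82, 83, 84, 84, 84
The 3 values of 84 share dense rank 9.
Remaining distinct values take the next consecutive integers.
Jon has value 84 → rank 9.

9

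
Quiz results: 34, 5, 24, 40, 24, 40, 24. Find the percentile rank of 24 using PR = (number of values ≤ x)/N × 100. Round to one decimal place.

57.1

N = 7.
Strictly below 24: 1. Equal to 24: 3.
PR = 4/7 × 100 = 57.1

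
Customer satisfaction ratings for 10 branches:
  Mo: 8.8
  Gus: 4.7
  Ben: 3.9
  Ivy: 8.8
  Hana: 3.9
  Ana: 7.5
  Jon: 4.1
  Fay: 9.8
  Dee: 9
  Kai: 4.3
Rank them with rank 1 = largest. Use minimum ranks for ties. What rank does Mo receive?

Sorted (descending): 9.8, 9, 8.8, 8.8, 7.5, 4.7, 4.3, 4.1, 3.9, 3.9
The 2 values of 8.8 occupy positions 3–4 → each gets rank 3.
The 2 values of 3.9 occupy positions 9–10 → each gets rank 9.
Mo has value 8.8 → rank 3.

3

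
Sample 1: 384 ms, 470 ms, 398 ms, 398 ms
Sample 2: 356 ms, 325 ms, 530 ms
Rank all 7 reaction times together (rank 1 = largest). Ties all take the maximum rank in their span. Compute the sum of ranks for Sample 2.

14

Sorted (descending): 530, 470, 398, 398, 384, 356, 325
The 2 values of 398 occupy positions 3–4 → each gets rank 4.
Sample 2 values → pooled ranks: 356→6, 325→7, 530→1
Rank sum = 6 + 7 + 1 = 14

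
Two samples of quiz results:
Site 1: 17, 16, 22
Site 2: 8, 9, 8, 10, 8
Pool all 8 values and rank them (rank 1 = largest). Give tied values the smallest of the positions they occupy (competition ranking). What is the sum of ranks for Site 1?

Sorted (descending): 22, 17, 16, 10, 9, 8, 8, 8
The 3 values of 8 occupy positions 6–8 → each gets rank 6.
Site 1 values → pooled ranks: 17→2, 16→3, 22→1
Rank sum = 2 + 3 + 1 = 6

6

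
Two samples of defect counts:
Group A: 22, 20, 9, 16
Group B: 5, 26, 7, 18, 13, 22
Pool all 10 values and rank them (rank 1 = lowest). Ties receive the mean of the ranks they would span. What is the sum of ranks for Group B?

Sorted (ascending): 5, 7, 9, 13, 16, 18, 20, 22, 22, 26
The 2 values of 22 occupy positions 8–9 → average rank (8+9)/2 = 8.5.
Group B values → pooled ranks: 5→1, 26→10, 7→2, 18→6, 13→4, 22→8.5
Rank sum = 1 + 10 + 2 + 6 + 4 + 8.5 = 31.5

31.5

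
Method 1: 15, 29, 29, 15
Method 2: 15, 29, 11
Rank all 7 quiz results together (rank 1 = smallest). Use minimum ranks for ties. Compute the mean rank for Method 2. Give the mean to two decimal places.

Sorted (ascending): 11, 15, 15, 15, 29, 29, 29
The 3 values of 15 occupy positions 2–4 → each gets rank 2.
The 3 values of 29 occupy positions 5–7 → each gets rank 5.
Method 2 values → pooled ranks: 15→2, 29→5, 11→1
Mean rank = (2 + 5 + 1) / 3 = 2.67

2.67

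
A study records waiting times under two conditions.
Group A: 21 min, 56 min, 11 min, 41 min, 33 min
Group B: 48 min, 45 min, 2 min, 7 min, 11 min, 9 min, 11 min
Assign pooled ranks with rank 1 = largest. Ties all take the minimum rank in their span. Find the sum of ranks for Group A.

23

Sorted (descending): 56, 48, 45, 41, 33, 21, 11, 11, 11, 9, 7, 2
The 3 values of 11 occupy positions 7–9 → each gets rank 7.
Group A values → pooled ranks: 21→6, 56→1, 11→7, 41→4, 33→5
Rank sum = 6 + 1 + 7 + 4 + 5 = 23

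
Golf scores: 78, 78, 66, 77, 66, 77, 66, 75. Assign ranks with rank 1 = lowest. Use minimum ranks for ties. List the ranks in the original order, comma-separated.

7, 7, 1, 5, 1, 5, 1, 4

Sorted (ascending): 66, 66, 66, 75, 77, 77, 78, 78
The 3 values of 66 occupy positions 1–3 → each gets rank 1.
The 2 values of 77 occupy positions 5–6 → each gets rank 5.
The 2 values of 78 occupy positions 7–8 → each gets rank 7.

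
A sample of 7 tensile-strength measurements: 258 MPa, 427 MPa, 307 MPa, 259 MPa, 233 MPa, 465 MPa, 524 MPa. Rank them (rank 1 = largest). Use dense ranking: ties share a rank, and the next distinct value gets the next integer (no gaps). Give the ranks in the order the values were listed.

Sorted (descending): 524, 465, 427, 307, 259, 258, 233
No ties — each value takes its position as its rank.

6, 3, 4, 5, 7, 2, 1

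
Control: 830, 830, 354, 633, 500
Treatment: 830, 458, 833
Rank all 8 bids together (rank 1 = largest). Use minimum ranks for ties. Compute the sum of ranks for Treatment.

10

Sorted (descending): 833, 830, 830, 830, 633, 500, 458, 354
The 3 values of 830 occupy positions 2–4 → each gets rank 2.
Treatment values → pooled ranks: 830→2, 458→7, 833→1
Rank sum = 2 + 7 + 1 = 10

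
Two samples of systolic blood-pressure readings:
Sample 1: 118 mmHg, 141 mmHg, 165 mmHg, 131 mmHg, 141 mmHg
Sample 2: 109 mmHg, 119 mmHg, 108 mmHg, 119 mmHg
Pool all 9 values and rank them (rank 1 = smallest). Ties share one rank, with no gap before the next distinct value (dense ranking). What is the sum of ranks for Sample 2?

11

Sorted (ascending): 108, 109, 118, 119, 119, 131, 141, 141, 165
The 2 values of 119 share dense rank 4.
The 2 values of 141 share dense rank 6.
Remaining distinct values take the next consecutive integers.
Sample 2 values → pooled ranks: 109→2, 119→4, 108→1, 119→4
Rank sum = 2 + 4 + 1 + 4 = 11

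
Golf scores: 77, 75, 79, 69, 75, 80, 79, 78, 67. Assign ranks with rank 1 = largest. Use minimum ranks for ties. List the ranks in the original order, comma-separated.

Sorted (descending): 80, 79, 79, 78, 77, 75, 75, 69, 67
The 2 values of 79 occupy positions 2–3 → each gets rank 2.
The 2 values of 75 occupy positions 6–7 → each gets rank 6.

5, 6, 2, 8, 6, 1, 2, 4, 9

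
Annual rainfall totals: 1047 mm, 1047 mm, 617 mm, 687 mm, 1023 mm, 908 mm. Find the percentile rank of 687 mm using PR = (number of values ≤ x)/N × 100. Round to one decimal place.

N = 6.
Strictly below 687: 1. Equal to 687: 1.
PR = 2/6 × 100 = 33.3

33.3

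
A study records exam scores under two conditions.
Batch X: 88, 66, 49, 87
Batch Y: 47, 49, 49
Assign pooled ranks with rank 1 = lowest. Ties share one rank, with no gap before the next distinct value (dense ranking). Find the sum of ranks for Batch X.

14

Sorted (ascending): 47, 49, 49, 49, 66, 87, 88
The 3 values of 49 share dense rank 2.
Remaining distinct values take the next consecutive integers.
Batch X values → pooled ranks: 88→5, 66→3, 49→2, 87→4
Rank sum = 5 + 3 + 2 + 4 = 14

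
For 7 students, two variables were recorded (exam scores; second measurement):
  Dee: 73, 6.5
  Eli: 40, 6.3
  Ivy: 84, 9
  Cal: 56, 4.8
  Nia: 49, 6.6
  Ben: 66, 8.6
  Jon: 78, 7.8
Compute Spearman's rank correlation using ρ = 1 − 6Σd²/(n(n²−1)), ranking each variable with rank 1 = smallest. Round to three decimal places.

Ranks of variable 1: 5, 1, 7, 3, 2, 4, 6
Ranks of variable 2: 3, 2, 7, 1, 4, 6, 5
d = r₁ − r₂: 2, -1, 0, 2, -2, -2, 1
d²: 4, 1, 0, 4, 4, 4, 1; Σd² = 18
ρ = 1 − 6·18/(7·48) = 1 − 108/336 = 0.679

0.679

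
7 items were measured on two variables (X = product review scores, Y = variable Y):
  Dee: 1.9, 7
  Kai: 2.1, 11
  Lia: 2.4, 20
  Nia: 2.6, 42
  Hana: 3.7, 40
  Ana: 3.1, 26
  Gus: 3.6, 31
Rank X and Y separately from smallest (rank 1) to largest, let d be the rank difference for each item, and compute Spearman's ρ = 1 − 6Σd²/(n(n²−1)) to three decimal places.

Ranks of variable 1: 1, 2, 3, 4, 7, 5, 6
Ranks of variable 2: 1, 2, 3, 7, 6, 4, 5
d = r₁ − r₂: 0, 0, 0, -3, 1, 1, 1
d²: 0, 0, 0, 9, 1, 1, 1; Σd² = 12
ρ = 1 − 6·12/(7·48) = 1 − 72/336 = 0.786

0.786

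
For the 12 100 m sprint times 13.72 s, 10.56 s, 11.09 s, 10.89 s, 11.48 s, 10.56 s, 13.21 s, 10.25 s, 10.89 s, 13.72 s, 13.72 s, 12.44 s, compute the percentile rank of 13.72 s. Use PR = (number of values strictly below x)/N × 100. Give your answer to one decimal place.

75.0

N = 12.
Strictly below 13.72: 9. Equal to 13.72: 3.
PR = 9/12 × 100 = 75.0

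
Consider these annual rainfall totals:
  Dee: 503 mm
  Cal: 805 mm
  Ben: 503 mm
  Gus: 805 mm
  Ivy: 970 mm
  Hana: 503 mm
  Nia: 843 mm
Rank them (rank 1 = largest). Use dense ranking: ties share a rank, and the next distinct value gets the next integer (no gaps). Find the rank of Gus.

3

Sorted (descending): 970, 843, 805, 805, 503, 503, 503
The 2 values of 805 share dense rank 3.
The 3 values of 503 share dense rank 4.
Remaining distinct values take the next consecutive integers.
Gus has value 805 mm → rank 3.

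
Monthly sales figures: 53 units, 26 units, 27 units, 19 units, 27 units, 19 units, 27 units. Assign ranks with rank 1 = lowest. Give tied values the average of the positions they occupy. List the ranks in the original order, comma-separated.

Sorted (ascending): 19, 19, 26, 27, 27, 27, 53
The 2 values of 19 occupy positions 1–2 → average rank (1+2)/2 = 1.5.
The 3 values of 27 occupy positions 4–6 → average rank 5.

7, 3, 5, 1.5, 5, 1.5, 5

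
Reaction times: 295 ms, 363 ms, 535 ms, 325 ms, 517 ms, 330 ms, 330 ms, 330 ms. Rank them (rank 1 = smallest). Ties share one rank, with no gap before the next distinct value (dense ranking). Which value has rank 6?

Sorted (ascending): 295, 325, 330, 330, 330, 363, 517, 535
The 3 values of 330 share dense rank 3.
Remaining distinct values take the next consecutive integers.
Rank 6 → value 535.

535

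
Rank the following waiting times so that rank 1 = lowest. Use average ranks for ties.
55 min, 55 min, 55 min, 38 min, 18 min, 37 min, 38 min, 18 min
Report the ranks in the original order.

7, 7, 7, 4.5, 1.5, 3, 4.5, 1.5

Sorted (ascending): 18, 18, 37, 38, 38, 55, 55, 55
The 2 values of 18 occupy positions 1–2 → average rank (1+2)/2 = 1.5.
The 2 values of 38 occupy positions 4–5 → average rank (4+5)/2 = 4.5.
The 3 values of 55 occupy positions 6–8 → average rank 7.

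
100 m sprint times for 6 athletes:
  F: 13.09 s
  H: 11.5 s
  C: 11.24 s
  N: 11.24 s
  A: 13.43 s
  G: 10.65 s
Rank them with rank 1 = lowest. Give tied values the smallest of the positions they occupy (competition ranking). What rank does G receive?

Sorted (ascending): 10.65, 11.24, 11.24, 11.5, 13.09, 13.43
The 2 values of 11.24 occupy positions 2–3 → each gets rank 2.
G has value 10.65 s → rank 1.

1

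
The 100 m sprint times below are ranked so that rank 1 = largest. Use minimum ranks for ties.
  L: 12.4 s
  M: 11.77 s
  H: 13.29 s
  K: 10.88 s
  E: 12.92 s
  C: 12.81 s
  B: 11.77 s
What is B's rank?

Sorted (descending): 13.29, 12.92, 12.81, 12.4, 11.77, 11.77, 10.88
The 2 values of 11.77 occupy positions 5–6 → each gets rank 5.
B has value 11.77 s → rank 5.

5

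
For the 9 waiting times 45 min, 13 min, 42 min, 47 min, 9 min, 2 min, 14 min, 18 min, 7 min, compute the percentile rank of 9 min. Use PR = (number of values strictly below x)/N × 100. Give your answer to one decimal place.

22.2

N = 9.
Strictly below 9: 2. Equal to 9: 1.
PR = 2/9 × 100 = 22.2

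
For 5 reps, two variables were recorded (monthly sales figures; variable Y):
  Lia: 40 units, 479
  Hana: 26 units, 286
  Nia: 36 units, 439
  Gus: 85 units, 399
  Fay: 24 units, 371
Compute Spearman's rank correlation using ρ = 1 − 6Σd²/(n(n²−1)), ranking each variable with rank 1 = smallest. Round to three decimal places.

0.600

Ranks of variable 1: 4, 2, 3, 5, 1
Ranks of variable 2: 5, 1, 4, 3, 2
d = r₁ − r₂: -1, 1, -1, 2, -1
d²: 1, 1, 1, 4, 1; Σd² = 8
ρ = 1 − 6·8/(5·24) = 1 − 48/120 = 0.600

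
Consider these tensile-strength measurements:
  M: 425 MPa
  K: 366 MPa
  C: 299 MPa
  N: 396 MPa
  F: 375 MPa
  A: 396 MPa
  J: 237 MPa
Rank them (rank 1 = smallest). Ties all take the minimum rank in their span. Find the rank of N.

5

Sorted (ascending): 237, 299, 366, 375, 396, 396, 425
The 2 values of 396 occupy positions 5–6 → each gets rank 5.
N has value 396 MPa → rank 5.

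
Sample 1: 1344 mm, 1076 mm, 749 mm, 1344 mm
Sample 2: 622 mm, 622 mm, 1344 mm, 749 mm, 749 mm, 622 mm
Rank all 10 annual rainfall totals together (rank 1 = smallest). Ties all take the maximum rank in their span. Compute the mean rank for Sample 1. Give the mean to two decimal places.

Sorted (ascending): 622, 622, 622, 749, 749, 749, 1076, 1344, 1344, 1344
The 3 values of 622 occupy positions 1–3 → each gets rank 3.
The 3 values of 749 occupy positions 4–6 → each gets rank 6.
The 3 values of 1344 occupy positions 8–10 → each gets rank 10.
Sample 1 values → pooled ranks: 1344→10, 1076→7, 749→6, 1344→10
Mean rank = (10 + 7 + 6 + 10) / 4 = 8.25

8.25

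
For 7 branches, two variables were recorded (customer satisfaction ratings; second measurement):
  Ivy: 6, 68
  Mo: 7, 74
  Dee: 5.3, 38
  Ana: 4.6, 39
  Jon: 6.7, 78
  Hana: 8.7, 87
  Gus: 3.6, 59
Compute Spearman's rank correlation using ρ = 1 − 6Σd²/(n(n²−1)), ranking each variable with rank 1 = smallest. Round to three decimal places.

Ranks of variable 1: 4, 6, 3, 2, 5, 7, 1
Ranks of variable 2: 4, 5, 1, 2, 6, 7, 3
d = r₁ − r₂: 0, 1, 2, 0, -1, 0, -2
d²: 0, 1, 4, 0, 1, 0, 4; Σd² = 10
ρ = 1 − 6·10/(7·48) = 1 − 60/336 = 0.821

0.821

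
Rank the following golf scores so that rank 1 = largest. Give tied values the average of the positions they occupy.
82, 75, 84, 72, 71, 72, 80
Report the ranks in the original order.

2, 4, 1, 5.5, 7, 5.5, 3

Sorted (descending): 84, 82, 80, 75, 72, 72, 71
The 2 values of 72 occupy positions 5–6 → average rank (5+6)/2 = 5.5.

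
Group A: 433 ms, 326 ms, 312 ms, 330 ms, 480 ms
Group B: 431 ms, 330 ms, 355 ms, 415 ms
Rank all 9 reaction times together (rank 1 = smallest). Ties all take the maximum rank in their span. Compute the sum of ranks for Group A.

Sorted (ascending): 312, 326, 330, 330, 355, 415, 431, 433, 480
The 2 values of 330 occupy positions 3–4 → each gets rank 4.
Group A values → pooled ranks: 433→8, 326→2, 312→1, 330→4, 480→9
Rank sum = 8 + 2 + 1 + 4 + 9 = 24

24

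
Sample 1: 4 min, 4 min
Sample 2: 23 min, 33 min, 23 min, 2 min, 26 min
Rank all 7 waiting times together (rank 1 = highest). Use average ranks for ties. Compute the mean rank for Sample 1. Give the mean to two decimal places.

5.50

Sorted (descending): 33, 26, 23, 23, 4, 4, 2
The 2 values of 23 occupy positions 3–4 → average rank (3+4)/2 = 3.5.
The 2 values of 4 occupy positions 5–6 → average rank (5+6)/2 = 5.5.
Sample 1 values → pooled ranks: 4→5.5, 4→5.5
Mean rank = (5.5 + 5.5) / 2 = 5.50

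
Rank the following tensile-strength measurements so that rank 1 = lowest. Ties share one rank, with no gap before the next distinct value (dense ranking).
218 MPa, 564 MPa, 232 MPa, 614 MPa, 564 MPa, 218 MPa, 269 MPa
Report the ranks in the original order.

Sorted (ascending): 218, 218, 232, 269, 564, 564, 614
The 2 values of 218 share dense rank 1.
The 2 values of 564 share dense rank 4.
Remaining distinct values take the next consecutive integers.

1, 4, 2, 5, 4, 1, 3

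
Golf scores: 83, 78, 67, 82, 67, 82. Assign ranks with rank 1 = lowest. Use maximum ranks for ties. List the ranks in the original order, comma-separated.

6, 3, 2, 5, 2, 5

Sorted (ascending): 67, 67, 78, 82, 82, 83
The 2 values of 67 occupy positions 1–2 → each gets rank 2.
The 2 values of 82 occupy positions 4–5 → each gets rank 5.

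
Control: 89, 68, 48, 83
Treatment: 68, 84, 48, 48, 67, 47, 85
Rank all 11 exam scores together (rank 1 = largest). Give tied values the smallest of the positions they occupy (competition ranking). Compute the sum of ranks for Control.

18

Sorted (descending): 89, 85, 84, 83, 68, 68, 67, 48, 48, 48, 47
The 2 values of 68 occupy positions 5–6 → each gets rank 5.
The 3 values of 48 occupy positions 8–10 → each gets rank 8.
Control values → pooled ranks: 89→1, 68→5, 48→8, 83→4
Rank sum = 1 + 5 + 8 + 4 = 18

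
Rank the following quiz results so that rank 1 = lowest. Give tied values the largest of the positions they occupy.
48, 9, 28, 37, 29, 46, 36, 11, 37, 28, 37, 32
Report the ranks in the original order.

12, 1, 4, 10, 5, 11, 7, 2, 10, 4, 10, 6

Sorted (ascending): 9, 11, 28, 28, 29, 32, 36, 37, 37, 37, 46, 48
The 2 values of 28 occupy positions 3–4 → each gets rank 4.
The 3 values of 37 occupy positions 8–10 → each gets rank 10.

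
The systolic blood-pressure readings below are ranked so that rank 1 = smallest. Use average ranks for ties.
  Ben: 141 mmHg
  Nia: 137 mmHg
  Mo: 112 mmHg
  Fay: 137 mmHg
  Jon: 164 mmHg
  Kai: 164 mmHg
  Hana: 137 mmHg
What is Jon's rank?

Sorted (ascending): 112, 137, 137, 137, 141, 164, 164
The 3 values of 137 occupy positions 2–4 → average rank 3.
The 2 values of 164 occupy positions 6–7 → average rank (6+7)/2 = 6.5.
Jon has value 164 mmHg → rank 6.5.

6.5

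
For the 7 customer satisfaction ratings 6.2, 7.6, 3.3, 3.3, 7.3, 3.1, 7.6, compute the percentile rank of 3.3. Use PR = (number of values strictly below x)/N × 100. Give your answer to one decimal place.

14.3

N = 7.
Strictly below 3.3: 1. Equal to 3.3: 2.
PR = 1/7 × 100 = 14.3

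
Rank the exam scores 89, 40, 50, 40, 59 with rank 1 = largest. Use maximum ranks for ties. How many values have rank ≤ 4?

Sorted (descending): 89, 59, 50, 40, 40
The 2 values of 40 occupy positions 4–5 → each gets rank 5.
Ranks ≤ 4: {1, 2, 3} → 3 values.

3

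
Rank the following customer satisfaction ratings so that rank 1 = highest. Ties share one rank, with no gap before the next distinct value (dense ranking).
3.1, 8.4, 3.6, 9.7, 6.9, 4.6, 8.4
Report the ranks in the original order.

6, 2, 5, 1, 3, 4, 2

Sorted (descending): 9.7, 8.4, 8.4, 6.9, 4.6, 3.6, 3.1
The 2 values of 8.4 share dense rank 2.
Remaining distinct values take the next consecutive integers.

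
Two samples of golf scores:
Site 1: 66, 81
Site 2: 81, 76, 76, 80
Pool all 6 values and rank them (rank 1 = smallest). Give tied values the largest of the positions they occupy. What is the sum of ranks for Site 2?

16

Sorted (ascending): 66, 76, 76, 80, 81, 81
The 2 values of 76 occupy positions 2–3 → each gets rank 3.
The 2 values of 81 occupy positions 5–6 → each gets rank 6.
Site 2 values → pooled ranks: 81→6, 76→3, 76→3, 80→4
Rank sum = 6 + 3 + 3 + 4 = 16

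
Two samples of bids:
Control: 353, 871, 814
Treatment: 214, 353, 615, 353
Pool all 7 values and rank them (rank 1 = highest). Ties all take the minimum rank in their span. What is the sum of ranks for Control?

Sorted (descending): 871, 814, 615, 353, 353, 353, 214
The 3 values of 353 occupy positions 4–6 → each gets rank 4.
Control values → pooled ranks: 353→4, 871→1, 814→2
Rank sum = 4 + 1 + 2 = 7

7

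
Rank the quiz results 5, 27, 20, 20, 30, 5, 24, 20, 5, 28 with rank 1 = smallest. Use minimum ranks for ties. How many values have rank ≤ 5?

6

Sorted (ascending): 5, 5, 5, 20, 20, 20, 24, 27, 28, 30
The 3 values of 5 occupy positions 1–3 → each gets rank 1.
The 3 values of 20 occupy positions 4–6 → each gets rank 4.
Ranks ≤ 5: {1, 1, 1, 4, 4, 4} → 6 values.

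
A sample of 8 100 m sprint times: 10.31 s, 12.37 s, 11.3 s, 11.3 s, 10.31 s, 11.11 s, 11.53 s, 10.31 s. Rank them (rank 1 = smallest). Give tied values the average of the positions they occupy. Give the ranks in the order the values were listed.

2, 8, 5.5, 5.5, 2, 4, 7, 2

Sorted (ascending): 10.31, 10.31, 10.31, 11.11, 11.3, 11.3, 11.53, 12.37
The 3 values of 10.31 occupy positions 1–3 → average rank 2.
The 2 values of 11.3 occupy positions 5–6 → average rank (5+6)/2 = 5.5.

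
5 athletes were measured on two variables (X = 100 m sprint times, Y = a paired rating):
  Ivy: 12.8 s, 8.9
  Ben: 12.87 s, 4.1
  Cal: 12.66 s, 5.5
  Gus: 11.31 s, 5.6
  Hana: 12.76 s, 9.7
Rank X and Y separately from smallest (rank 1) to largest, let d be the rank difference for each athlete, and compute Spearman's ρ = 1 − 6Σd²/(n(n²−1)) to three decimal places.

-0.200

Ranks of variable 1: 4, 5, 2, 1, 3
Ranks of variable 2: 4, 1, 2, 3, 5
d = r₁ − r₂: 0, 4, 0, -2, -2
d²: 0, 16, 0, 4, 4; Σd² = 24
ρ = 1 − 6·24/(5·24) = 1 − 144/120 = -0.200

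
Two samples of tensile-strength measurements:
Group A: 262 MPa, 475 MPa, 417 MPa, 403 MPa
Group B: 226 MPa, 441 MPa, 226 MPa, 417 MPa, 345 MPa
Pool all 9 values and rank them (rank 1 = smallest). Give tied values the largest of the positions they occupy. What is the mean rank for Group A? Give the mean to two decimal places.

6.00

Sorted (ascending): 226, 226, 262, 345, 403, 417, 417, 441, 475
The 2 values of 226 occupy positions 1–2 → each gets rank 2.
The 2 values of 417 occupy positions 6–7 → each gets rank 7.
Group A values → pooled ranks: 262→3, 475→9, 417→7, 403→5
Mean rank = (3 + 9 + 7 + 5) / 4 = 6.00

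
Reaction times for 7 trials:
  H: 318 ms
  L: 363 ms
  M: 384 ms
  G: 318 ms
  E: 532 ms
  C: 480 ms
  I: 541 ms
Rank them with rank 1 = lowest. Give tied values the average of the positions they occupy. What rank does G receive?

Sorted (ascending): 318, 318, 363, 384, 480, 532, 541
The 2 values of 318 occupy positions 1–2 → average rank (1+2)/2 = 1.5.
G has value 318 ms → rank 1.5.

1.5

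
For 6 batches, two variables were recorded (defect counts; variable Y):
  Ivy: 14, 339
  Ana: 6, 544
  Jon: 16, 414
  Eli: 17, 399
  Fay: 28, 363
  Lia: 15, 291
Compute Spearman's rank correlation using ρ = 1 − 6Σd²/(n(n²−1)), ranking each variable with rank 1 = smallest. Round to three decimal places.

-0.143

Ranks of variable 1: 2, 1, 4, 5, 6, 3
Ranks of variable 2: 2, 6, 5, 4, 3, 1
d = r₁ − r₂: 0, -5, -1, 1, 3, 2
d²: 0, 25, 1, 1, 9, 4; Σd² = 40
ρ = 1 − 6·40/(6·35) = 1 − 240/210 = -0.143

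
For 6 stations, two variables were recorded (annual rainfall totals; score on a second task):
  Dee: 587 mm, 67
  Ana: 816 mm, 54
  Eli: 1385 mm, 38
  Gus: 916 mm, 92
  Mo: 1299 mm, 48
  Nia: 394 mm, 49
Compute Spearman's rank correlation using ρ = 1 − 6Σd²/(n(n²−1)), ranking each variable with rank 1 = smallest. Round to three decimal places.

-0.486

Ranks of variable 1: 2, 3, 6, 4, 5, 1
Ranks of variable 2: 5, 4, 1, 6, 2, 3
d = r₁ − r₂: -3, -1, 5, -2, 3, -2
d²: 9, 1, 25, 4, 9, 4; Σd² = 52
ρ = 1 − 6·52/(6·35) = 1 − 312/210 = -0.486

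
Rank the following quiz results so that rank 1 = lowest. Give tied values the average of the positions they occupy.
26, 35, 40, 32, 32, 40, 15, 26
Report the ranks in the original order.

Sorted (ascending): 15, 26, 26, 32, 32, 35, 40, 40
The 2 values of 26 occupy positions 2–3 → average rank (2+3)/2 = 2.5.
The 2 values of 32 occupy positions 4–5 → average rank (4+5)/2 = 4.5.
The 2 values of 40 occupy positions 7–8 → average rank (7+8)/2 = 7.5.

2.5, 6, 7.5, 4.5, 4.5, 7.5, 1, 2.5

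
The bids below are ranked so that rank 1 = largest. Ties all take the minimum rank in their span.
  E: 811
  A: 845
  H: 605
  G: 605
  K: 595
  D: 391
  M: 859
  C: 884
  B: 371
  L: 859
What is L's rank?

2

Sorted (descending): 884, 859, 859, 845, 811, 605, 605, 595, 391, 371
The 2 values of 859 occupy positions 2–3 → each gets rank 2.
The 2 values of 605 occupy positions 6–7 → each gets rank 6.
L has value 859 → rank 2.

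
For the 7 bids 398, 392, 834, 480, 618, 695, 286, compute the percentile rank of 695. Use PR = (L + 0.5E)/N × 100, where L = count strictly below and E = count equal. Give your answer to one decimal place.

78.6

N = 7.
Strictly below 695: 5. Equal to 695: 1.
PR = (5 + 0.5·1)/7 × 100 = 78.6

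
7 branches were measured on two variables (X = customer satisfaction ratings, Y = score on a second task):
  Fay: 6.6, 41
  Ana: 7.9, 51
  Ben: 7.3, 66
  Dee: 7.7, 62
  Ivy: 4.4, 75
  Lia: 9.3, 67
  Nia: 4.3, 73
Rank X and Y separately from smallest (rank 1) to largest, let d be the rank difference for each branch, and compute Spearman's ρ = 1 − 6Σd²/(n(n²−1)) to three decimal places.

-0.393

Ranks of variable 1: 3, 6, 4, 5, 2, 7, 1
Ranks of variable 2: 1, 2, 4, 3, 7, 5, 6
d = r₁ − r₂: 2, 4, 0, 2, -5, 2, -5
d²: 4, 16, 0, 4, 25, 4, 25; Σd² = 78
ρ = 1 − 6·78/(7·48) = 1 − 468/336 = -0.393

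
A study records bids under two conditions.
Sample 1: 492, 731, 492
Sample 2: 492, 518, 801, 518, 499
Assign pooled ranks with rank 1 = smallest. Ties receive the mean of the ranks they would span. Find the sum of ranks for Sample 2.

25

Sorted (ascending): 492, 492, 492, 499, 518, 518, 731, 801
The 3 values of 492 occupy positions 1–3 → average rank 2.
The 2 values of 518 occupy positions 5–6 → average rank (5+6)/2 = 5.5.
Sample 2 values → pooled ranks: 492→2, 518→5.5, 801→8, 518→5.5, 499→4
Rank sum = 2 + 5.5 + 8 + 5.5 + 4 = 25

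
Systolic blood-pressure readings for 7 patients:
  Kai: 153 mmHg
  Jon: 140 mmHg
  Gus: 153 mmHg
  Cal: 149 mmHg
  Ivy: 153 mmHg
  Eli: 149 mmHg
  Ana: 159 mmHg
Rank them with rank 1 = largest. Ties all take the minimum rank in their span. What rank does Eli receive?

5

Sorted (descending): 159, 153, 153, 153, 149, 149, 140
The 3 values of 153 occupy positions 2–4 → each gets rank 2.
The 2 values of 149 occupy positions 5–6 → each gets rank 5.
Eli has value 149 mmHg → rank 5.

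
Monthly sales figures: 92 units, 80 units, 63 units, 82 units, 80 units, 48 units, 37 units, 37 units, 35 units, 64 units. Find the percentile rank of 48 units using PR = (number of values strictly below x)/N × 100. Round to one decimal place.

N = 10.
Strictly below 48: 3. Equal to 48: 1.
PR = 3/10 × 100 = 30.0

30.0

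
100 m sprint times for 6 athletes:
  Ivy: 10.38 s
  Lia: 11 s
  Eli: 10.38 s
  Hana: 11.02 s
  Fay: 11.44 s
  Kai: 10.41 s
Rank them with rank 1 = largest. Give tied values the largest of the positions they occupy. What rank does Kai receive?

Sorted (descending): 11.44, 11.02, 11, 10.41, 10.38, 10.38
The 2 values of 10.38 occupy positions 5–6 → each gets rank 6.
Kai has value 10.41 s → rank 4.

4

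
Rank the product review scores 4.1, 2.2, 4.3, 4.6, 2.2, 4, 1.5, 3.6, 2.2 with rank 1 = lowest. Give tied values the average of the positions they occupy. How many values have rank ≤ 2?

Sorted (ascending): 1.5, 2.2, 2.2, 2.2, 3.6, 4, 4.1, 4.3, 4.6
The 3 values of 2.2 occupy positions 2–4 → average rank 3.
Ranks ≤ 2: {1} → 1 value.

1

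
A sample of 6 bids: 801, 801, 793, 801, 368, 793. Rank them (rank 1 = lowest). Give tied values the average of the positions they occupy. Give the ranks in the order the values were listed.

Sorted (ascending): 368, 793, 793, 801, 801, 801
The 2 values of 793 occupy positions 2–3 → average rank (2+3)/2 = 2.5.
The 3 values of 801 occupy positions 4–6 → average rank 5.

5, 5, 2.5, 5, 1, 2.5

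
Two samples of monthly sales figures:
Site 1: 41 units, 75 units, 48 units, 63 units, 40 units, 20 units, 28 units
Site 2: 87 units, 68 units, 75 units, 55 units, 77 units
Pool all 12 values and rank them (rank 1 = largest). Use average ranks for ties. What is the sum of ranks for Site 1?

59.5

Sorted (descending): 87, 77, 75, 75, 68, 63, 55, 48, 41, 40, 28, 20
The 2 values of 75 occupy positions 3–4 → average rank (3+4)/2 = 3.5.
Site 1 values → pooled ranks: 41→9, 75→3.5, 48→8, 63→6, 40→10, 20→12, 28→11
Rank sum = 9 + 3.5 + 8 + 6 + 10 + 12 + 11 = 59.5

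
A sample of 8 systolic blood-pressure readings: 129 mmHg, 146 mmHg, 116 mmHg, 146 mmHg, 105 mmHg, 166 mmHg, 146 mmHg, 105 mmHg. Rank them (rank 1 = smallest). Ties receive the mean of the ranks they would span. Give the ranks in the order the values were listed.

Sorted (ascending): 105, 105, 116, 129, 146, 146, 146, 166
The 2 values of 105 occupy positions 1–2 → average rank (1+2)/2 = 1.5.
The 3 values of 146 occupy positions 5–7 → average rank 6.

4, 6, 3, 6, 1.5, 8, 6, 1.5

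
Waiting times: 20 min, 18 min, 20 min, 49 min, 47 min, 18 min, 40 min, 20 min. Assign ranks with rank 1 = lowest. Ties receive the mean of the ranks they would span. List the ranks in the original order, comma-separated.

4, 1.5, 4, 8, 7, 1.5, 6, 4

Sorted (ascending): 18, 18, 20, 20, 20, 40, 47, 49
The 2 values of 18 occupy positions 1–2 → average rank (1+2)/2 = 1.5.
The 3 values of 20 occupy positions 3–5 → average rank 4.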